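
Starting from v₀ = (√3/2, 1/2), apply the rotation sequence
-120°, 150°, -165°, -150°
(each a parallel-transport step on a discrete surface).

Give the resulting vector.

Total rotation: (-120°) + 150° + (-165°) + (-150°) = -285° ≡ 75° (mod 360°). Final vector: (-0.2588, 0.9659)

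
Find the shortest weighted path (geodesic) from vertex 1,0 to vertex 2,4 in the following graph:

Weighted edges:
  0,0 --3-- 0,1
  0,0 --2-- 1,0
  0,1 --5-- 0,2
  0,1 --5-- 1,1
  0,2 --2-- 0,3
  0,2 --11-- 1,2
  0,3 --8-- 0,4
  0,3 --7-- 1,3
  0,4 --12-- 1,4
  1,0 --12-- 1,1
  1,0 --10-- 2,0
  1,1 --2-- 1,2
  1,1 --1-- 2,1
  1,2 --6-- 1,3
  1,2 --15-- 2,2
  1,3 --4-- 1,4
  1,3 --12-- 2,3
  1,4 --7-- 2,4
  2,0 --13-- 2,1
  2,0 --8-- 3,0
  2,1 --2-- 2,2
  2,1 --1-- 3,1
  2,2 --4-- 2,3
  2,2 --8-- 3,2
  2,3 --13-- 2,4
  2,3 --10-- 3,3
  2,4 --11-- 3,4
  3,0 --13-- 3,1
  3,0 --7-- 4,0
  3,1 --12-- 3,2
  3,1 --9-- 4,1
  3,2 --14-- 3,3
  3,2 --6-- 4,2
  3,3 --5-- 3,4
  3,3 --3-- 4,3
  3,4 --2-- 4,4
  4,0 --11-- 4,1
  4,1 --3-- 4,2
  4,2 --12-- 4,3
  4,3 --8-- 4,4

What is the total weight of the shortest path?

Shortest path: 1,0 → 0,0 → 0,1 → 1,1 → 1,2 → 1,3 → 1,4 → 2,4, total weight = 29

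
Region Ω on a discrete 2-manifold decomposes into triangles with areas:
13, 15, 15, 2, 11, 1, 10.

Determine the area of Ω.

13 + 15 + 15 + 2 + 11 + 1 + 10 = 67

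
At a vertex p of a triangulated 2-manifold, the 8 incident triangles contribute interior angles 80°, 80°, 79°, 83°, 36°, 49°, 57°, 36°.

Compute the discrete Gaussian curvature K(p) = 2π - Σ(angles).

Sum of angles = 500°. K = 360° - 500° = -140° = -7π/9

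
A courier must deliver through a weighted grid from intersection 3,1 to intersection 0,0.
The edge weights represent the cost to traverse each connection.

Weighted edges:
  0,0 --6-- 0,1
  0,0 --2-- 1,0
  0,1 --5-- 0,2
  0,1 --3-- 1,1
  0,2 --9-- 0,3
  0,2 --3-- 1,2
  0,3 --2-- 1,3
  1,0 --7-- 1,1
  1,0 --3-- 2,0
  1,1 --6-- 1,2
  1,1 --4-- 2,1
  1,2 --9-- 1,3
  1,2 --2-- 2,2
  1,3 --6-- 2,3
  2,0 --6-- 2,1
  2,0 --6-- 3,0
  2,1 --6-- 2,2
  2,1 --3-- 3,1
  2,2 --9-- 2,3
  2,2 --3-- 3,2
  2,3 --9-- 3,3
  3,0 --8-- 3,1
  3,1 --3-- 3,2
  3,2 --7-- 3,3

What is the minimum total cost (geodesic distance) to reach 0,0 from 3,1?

Shortest path: 3,1 → 2,1 → 2,0 → 1,0 → 0,0, total weight = 14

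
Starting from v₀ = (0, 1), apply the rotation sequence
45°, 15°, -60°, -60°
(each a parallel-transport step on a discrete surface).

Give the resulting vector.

Total rotation: 45° + 15° + (-60°) + (-60°) = -60°. Final vector: (0.8660, 0.5000)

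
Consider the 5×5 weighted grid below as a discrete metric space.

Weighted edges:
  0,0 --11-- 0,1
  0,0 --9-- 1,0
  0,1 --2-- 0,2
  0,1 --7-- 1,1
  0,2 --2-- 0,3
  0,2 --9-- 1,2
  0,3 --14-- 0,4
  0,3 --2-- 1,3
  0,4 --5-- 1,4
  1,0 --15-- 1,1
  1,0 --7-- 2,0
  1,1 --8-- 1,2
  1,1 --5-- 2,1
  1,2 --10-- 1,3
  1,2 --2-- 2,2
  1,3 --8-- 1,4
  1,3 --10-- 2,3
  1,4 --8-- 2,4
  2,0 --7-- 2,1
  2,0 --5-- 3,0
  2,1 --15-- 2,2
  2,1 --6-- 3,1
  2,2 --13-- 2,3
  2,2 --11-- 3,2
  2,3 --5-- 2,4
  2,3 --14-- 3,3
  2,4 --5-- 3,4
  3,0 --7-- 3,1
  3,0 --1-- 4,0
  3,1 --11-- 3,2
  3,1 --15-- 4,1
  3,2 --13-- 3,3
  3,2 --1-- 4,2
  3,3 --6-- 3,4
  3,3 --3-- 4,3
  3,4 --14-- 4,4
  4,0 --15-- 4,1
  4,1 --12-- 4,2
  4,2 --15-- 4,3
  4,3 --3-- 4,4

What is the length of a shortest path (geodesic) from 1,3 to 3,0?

Shortest path: 1,3 → 0,3 → 0,2 → 0,1 → 1,1 → 2,1 → 2,0 → 3,0, total weight = 30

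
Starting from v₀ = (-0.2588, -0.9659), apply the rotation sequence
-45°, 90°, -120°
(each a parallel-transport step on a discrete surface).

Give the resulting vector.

Total rotation: (-45°) + 90° + (-120°) = -75°. Final vector: (-1, 0)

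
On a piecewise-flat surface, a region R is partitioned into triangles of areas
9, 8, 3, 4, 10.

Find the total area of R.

9 + 8 + 3 + 4 + 10 = 34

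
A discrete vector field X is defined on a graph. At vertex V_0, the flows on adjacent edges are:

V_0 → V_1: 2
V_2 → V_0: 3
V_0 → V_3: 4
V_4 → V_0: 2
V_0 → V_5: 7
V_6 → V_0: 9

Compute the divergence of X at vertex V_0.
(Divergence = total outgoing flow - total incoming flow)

Divergence = sum of outgoing flows = 2 + (-3) + 4 + (-2) + 7 + (-9) = -1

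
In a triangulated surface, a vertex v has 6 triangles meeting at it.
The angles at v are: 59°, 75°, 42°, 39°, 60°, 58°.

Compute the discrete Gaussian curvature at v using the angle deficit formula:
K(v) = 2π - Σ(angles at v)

Sum of angles = 333°. K = 360° - 333° = 27° = 3π/20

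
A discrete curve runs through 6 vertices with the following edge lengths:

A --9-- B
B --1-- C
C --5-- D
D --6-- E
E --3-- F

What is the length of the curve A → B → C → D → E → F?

Arc length = 9 + 1 + 5 + 6 + 3 = 24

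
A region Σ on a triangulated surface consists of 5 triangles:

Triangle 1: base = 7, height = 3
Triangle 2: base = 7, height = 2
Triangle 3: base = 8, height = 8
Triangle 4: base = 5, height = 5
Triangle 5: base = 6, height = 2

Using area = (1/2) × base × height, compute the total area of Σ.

(1/2)×7×3 + (1/2)×7×2 + (1/2)×8×8 + (1/2)×5×5 + (1/2)×6×2 = 68.0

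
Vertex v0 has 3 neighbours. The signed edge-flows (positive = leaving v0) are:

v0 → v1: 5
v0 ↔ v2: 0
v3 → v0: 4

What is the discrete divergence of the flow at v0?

Divergence = sum of outgoing flows = 5 + 0 + (-4) = 1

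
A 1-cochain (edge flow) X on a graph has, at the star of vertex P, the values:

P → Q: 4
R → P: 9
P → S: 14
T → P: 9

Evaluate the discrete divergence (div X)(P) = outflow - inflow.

Divergence = sum of outgoing flows = 4 + (-9) + 14 + (-9) = 0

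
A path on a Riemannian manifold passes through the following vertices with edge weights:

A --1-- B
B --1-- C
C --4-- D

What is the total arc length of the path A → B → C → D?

Arc length = 1 + 1 + 4 = 6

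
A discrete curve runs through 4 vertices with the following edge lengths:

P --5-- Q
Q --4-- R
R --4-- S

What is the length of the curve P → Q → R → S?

Arc length = 5 + 4 + 4 = 13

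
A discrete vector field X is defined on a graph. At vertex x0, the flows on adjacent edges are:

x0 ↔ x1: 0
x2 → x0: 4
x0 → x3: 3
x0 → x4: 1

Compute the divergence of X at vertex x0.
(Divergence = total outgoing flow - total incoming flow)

Divergence = sum of outgoing flows = 0 + (-4) + 3 + 1 = 0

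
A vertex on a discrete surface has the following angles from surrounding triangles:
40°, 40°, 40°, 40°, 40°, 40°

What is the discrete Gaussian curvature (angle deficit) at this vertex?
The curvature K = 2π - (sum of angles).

Sum of angles = 240°. K = 360° - 240° = 120°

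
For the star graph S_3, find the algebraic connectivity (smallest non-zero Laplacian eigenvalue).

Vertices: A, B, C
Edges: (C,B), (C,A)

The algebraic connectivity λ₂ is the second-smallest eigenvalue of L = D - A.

The star S_3 is the complete bipartite graph K_{1,2} (one hub of degree 2, 2 leaves of degree 1). The Laplacian spectrum of K_{p,q} is 0, p (multiplicity q−1), q (multiplicity p−1), p+q. With p = 1, q = 2: 0 once, 1 with multiplicity 1, and 3 once. (Check: trace L = sum of degrees = 4 = 1·1 + 3.)
Laplacian eigenvalues: [0.0, 1.0, 3.0]. Algebraic connectivity (smallest non-zero eigenvalue) = 1.0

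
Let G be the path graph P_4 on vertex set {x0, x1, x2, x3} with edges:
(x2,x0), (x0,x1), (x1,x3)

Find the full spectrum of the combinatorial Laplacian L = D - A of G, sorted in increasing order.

The path graph P_n has Laplacian eigenvalues λ_k = 2 − 2cos(kπ/n), k = 0, 1, …, n−1. Here n = 4:
k=0: 2 − 2cos(0) = 0.0; k=1: 2 − 2cos(π/4) = 0.5858; k=2: 2 − 2cos(π/2) = 2.0; k=3: 2 − 2cos(3π/4) = 3.4142.
Laplacian eigenvalues (increasing order): [0.0, 0.5858, 2.0, 3.4142]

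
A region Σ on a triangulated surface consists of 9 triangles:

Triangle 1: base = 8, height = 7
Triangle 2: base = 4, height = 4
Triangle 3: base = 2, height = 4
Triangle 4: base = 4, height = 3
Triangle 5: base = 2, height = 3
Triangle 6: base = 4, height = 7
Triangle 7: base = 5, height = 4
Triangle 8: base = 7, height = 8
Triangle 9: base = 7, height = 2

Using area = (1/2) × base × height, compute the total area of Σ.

(1/2)×8×7 + (1/2)×4×4 + (1/2)×2×4 + (1/2)×4×3 + (1/2)×2×3 + (1/2)×4×7 + (1/2)×5×4 + (1/2)×7×8 + (1/2)×7×2 = 108.0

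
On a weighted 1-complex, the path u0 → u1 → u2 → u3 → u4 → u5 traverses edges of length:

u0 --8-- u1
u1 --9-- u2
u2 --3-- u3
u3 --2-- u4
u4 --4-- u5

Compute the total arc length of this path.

Arc length = 8 + 9 + 3 + 2 + 4 = 26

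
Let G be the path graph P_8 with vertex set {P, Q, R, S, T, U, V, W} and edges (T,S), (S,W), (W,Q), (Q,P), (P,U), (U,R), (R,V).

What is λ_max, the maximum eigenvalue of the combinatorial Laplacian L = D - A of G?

The path graph P_n has Laplacian eigenvalues λ_k = 2 − 2cos(kπ/n), k = 0, 1, …, n−1. Here n = 8:
k=0: 2 − 2cos(0) = 0.0; k=1: 2 − 2cos(π/8) = 0.1522; k=2: 2 − 2cos(π/4) = 0.5858; k=3: 2 − 2cos(3π/8) = 1.2346; k=4: 2 − 2cos(π/2) = 2.0; k=5: 2 − 2cos(5π/8) = 2.7654; k=6: 2 − 2cos(3π/4) = 3.4142; k=7: 2 − 2cos(7π/8) = 3.8478.
Laplacian eigenvalues: [0.0, 0.1522, 0.5858, 1.2346, 2.0, 2.7654, 3.4142, 3.8478]. Largest eigenvalue (spectral radius) = 3.8478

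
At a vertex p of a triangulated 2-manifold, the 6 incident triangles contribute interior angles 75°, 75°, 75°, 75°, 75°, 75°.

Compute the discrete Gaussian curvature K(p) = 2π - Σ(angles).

Sum of angles = 450°. K = 360° - 450° = -90°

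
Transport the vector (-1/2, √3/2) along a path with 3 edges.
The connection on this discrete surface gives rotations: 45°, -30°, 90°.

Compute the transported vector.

Total rotation: 45° + (-30°) + 90° = 105°. Final vector: (-0.7071, -0.7071)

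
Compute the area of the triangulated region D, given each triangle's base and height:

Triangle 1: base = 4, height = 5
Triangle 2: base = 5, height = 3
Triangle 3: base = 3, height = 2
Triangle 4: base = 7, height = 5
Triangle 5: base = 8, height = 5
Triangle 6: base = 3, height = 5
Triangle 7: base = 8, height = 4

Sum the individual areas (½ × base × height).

(1/2)×4×5 + (1/2)×5×3 + (1/2)×3×2 + (1/2)×7×5 + (1/2)×8×5 + (1/2)×3×5 + (1/2)×8×4 = 81.5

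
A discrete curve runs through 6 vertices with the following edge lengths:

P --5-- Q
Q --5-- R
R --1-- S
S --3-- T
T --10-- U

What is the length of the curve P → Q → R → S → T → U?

Arc length = 5 + 5 + 1 + 3 + 10 = 24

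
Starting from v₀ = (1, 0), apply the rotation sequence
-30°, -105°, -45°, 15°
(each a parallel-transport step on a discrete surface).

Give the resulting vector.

Total rotation: (-30°) + (-105°) + (-45°) + 15° = -165°. Final vector: (-0.9659, -0.2588)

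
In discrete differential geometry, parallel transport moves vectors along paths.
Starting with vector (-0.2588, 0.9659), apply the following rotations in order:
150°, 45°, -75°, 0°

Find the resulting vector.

Total rotation: 150° + 45° + (-75°) + 0° = 120°. Final vector: (-0.7071, -0.7071)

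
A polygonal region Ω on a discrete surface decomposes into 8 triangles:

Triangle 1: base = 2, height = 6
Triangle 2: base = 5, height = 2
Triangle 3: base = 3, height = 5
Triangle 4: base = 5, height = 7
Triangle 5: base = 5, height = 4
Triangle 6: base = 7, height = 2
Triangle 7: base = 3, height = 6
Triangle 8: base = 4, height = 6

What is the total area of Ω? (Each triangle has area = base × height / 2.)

(1/2)×2×6 + (1/2)×5×2 + (1/2)×3×5 + (1/2)×5×7 + (1/2)×5×4 + (1/2)×7×2 + (1/2)×3×6 + (1/2)×4×6 = 74.0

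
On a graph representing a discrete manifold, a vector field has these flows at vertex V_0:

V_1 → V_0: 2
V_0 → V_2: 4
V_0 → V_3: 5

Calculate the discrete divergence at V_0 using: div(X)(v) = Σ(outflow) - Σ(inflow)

Divergence = sum of outgoing flows = (-2) + 4 + 5 = 7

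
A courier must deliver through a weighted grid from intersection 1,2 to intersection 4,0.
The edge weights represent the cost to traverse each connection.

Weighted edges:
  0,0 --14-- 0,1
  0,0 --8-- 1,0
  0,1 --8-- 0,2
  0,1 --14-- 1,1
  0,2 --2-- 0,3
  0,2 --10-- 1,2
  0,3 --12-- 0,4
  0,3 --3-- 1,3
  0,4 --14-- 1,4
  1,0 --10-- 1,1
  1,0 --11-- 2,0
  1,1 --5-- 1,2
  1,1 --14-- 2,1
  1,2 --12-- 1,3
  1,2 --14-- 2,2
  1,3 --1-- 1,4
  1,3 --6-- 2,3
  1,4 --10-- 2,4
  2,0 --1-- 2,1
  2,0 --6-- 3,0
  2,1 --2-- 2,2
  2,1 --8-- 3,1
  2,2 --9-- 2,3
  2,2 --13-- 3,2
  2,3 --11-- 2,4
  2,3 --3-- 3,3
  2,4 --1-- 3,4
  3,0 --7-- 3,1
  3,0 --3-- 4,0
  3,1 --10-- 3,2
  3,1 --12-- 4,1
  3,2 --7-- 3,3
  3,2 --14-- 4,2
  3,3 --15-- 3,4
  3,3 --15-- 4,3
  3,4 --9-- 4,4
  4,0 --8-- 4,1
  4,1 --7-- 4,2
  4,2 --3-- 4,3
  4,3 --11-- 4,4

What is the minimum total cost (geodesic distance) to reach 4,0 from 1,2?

Shortest path: 1,2 → 2,2 → 2,1 → 2,0 → 3,0 → 4,0, total weight = 26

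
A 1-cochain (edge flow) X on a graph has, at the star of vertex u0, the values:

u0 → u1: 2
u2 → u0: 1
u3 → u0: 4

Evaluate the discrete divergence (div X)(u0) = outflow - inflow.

Divergence = sum of outgoing flows = 2 + (-1) + (-4) = -3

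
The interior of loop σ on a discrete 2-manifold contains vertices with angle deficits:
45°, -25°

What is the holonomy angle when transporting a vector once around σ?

Holonomy = total enclosed curvature = 45° + (-25°) = 20°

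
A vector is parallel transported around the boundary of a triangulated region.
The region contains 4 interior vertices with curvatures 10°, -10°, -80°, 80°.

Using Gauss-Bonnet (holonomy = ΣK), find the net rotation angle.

Holonomy = total enclosed curvature = 10° + (-10°) + (-80°) + 80° = 0°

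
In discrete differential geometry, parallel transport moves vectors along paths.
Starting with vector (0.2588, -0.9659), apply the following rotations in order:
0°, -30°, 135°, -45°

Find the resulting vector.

Total rotation: 0° + (-30°) + 135° + (-45°) = 60°. Final vector: (0.9659, -0.2588)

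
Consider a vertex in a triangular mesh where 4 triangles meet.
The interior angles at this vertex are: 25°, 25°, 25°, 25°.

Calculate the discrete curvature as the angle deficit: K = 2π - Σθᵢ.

Sum of angles = 100°. K = 360° - 100° = 260°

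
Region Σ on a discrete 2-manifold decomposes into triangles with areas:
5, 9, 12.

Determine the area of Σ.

5 + 9 + 12 = 26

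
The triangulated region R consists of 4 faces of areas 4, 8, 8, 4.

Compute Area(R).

4 + 8 + 8 + 4 = 24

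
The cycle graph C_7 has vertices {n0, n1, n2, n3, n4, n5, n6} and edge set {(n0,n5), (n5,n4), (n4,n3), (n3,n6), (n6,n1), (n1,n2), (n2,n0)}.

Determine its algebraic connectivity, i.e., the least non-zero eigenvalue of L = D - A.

The cycle graph C_n has Laplacian eigenvalues λ_k = 2 − 2cos(2πk/n), k = 0, 1, …, n−1. Here n = 7:
k=0: 2 − 2cos(0) = 0.0; k=1: 2 − 2cos(2π/7) = 0.753; k=2: 2 − 2cos(4π/7) = 2.445; k=3: 2 − 2cos(6π/7) = 3.8019; k=4: 2 − 2cos(8π/7) = 3.8019; k=5: 2 − 2cos(10π/7) = 2.445; k=6: 2 − 2cos(12π/7) = 0.753.
Laplacian eigenvalues: [0.0, 0.753, 0.753, 2.445, 2.445, 3.8019, 3.8019]. Algebraic connectivity (smallest non-zero eigenvalue) = 0.753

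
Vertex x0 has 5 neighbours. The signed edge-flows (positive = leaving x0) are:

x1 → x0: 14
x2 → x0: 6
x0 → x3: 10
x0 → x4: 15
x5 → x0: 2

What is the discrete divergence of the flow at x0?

Divergence = sum of outgoing flows = (-14) + (-6) + 10 + 15 + (-2) = 3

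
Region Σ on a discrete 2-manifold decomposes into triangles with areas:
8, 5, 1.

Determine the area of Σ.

8 + 5 + 1 = 14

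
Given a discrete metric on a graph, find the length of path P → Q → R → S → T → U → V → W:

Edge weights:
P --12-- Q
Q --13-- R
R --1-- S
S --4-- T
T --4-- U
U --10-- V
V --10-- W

Arc length = 12 + 13 + 1 + 4 + 4 + 10 + 10 = 54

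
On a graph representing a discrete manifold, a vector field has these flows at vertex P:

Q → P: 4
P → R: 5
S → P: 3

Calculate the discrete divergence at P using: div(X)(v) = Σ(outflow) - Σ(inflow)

Divergence = sum of outgoing flows = (-4) + 5 + (-3) = -2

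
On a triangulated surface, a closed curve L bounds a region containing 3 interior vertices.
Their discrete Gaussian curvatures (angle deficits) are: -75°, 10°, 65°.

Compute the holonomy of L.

Holonomy = total enclosed curvature = (-75°) + 10° + 65° = 0°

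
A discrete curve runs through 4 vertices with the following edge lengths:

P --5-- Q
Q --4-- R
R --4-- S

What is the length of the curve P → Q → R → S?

Arc length = 5 + 4 + 4 = 13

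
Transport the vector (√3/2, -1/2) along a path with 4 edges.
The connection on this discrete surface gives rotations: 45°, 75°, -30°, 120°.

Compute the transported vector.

Total rotation: 45° + 75° + (-30°) + 120° = 210° ≡ -150° (mod 360°). Final vector: (-1, 0)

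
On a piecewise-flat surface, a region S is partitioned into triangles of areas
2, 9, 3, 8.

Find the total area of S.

2 + 9 + 3 + 8 = 22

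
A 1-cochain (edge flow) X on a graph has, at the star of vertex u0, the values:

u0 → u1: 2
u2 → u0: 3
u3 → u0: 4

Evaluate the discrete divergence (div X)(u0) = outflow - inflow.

Divergence = sum of outgoing flows = 2 + (-3) + (-4) = -5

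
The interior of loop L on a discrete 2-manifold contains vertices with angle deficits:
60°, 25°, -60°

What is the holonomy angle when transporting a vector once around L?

Holonomy = total enclosed curvature = 60° + 25° + (-60°) = 25°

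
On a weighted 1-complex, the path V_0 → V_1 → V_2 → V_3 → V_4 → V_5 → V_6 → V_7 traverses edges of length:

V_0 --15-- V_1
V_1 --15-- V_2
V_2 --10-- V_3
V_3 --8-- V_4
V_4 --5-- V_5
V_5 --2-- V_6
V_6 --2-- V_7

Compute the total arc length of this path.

Arc length = 15 + 15 + 10 + 8 + 5 + 2 + 2 = 57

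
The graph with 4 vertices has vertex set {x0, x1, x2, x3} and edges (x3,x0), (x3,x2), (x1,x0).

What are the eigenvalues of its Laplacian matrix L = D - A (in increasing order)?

Degrees: deg(x0) = 2, deg(x1) = 1, deg(x2) = 1, deg(x3) = 2.
L = D − A with rows/columns ordered (x0, x1, x2, x3):
  [ 2, -1,  0, -1]
  [-1,  1,  0,  0]
  [ 0,  0,  1, -1]
  [-1,  0, -1,  2]
Characteristic polynomial: det(λI − L) = λ(λ² − 4λ + 2)(λ − 2).
Roots: λ = 0; (λ² − 4λ + 2) = 0 ⇒ λ = 2 ± √2 ≈ 0.5858, 3.4142; (λ − 2) = 0 ⇒ λ = 2.
(Check: the roots sum (with multiplicity) to 6, matching trace L = Σdeg = 2·3 = 6.)
Laplacian eigenvalues (increasing order): [0.0, 0.5858, 2.0, 3.4142]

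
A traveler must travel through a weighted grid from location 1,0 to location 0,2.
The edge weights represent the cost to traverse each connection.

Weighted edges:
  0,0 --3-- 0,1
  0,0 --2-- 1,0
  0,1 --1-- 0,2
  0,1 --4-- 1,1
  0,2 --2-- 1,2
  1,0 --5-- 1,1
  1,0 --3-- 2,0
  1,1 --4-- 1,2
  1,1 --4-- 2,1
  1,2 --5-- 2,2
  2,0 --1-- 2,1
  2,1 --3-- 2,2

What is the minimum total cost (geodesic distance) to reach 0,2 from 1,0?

Shortest path: 1,0 → 0,0 → 0,1 → 0,2, total weight = 6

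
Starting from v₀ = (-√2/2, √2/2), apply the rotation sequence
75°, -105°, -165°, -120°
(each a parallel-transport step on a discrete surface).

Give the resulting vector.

Total rotation: 75° + (-105°) + (-165°) + (-120°) = -315° ≡ 45° (mod 360°). Final vector: (-1, 0)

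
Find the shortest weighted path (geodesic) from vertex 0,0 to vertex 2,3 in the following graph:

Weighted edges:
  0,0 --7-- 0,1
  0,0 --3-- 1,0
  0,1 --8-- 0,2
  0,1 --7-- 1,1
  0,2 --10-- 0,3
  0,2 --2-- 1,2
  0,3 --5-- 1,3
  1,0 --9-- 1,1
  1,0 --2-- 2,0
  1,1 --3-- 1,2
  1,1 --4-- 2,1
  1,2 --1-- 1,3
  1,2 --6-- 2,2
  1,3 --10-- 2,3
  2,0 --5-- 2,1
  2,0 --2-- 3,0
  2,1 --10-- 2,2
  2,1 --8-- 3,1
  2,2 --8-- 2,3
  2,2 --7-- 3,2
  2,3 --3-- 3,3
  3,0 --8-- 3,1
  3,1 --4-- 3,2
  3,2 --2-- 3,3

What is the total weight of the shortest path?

Shortest path: 0,0 → 1,0 → 2,0 → 3,0 → 3,1 → 3,2 → 3,3 → 2,3, total weight = 24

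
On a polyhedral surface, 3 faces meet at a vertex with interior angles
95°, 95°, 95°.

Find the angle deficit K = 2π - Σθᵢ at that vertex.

Sum of angles = 285°. K = 360° - 285° = 75° = 5π/12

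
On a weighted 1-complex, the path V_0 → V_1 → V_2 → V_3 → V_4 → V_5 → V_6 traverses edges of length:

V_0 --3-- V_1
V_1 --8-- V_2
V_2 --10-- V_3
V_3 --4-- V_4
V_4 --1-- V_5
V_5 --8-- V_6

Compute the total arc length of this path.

Arc length = 3 + 8 + 10 + 4 + 1 + 8 = 34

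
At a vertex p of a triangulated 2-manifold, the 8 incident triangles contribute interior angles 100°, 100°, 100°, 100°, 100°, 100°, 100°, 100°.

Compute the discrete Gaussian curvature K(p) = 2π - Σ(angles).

Sum of angles = 800°. K = 360° - 800° = -440° = -22π/9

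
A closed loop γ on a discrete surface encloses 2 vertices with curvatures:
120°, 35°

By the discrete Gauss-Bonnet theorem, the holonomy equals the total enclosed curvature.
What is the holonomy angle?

Holonomy = total enclosed curvature = 120° + 35° = 155°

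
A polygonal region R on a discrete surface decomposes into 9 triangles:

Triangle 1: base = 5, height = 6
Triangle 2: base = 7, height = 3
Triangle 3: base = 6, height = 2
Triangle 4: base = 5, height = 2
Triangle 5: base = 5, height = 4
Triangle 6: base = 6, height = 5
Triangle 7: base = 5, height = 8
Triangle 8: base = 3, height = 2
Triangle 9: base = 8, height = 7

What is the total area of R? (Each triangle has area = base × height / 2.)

(1/2)×5×6 + (1/2)×7×3 + (1/2)×6×2 + (1/2)×5×2 + (1/2)×5×4 + (1/2)×6×5 + (1/2)×5×8 + (1/2)×3×2 + (1/2)×8×7 = 112.5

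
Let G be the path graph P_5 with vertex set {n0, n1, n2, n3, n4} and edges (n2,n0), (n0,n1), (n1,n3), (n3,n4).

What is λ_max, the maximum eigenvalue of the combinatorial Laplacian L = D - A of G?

The path graph P_n has Laplacian eigenvalues λ_k = 2 − 2cos(kπ/n), k = 0, 1, …, n−1. Here n = 5:
k=0: 2 − 2cos(0) = 0.0; k=1: 2 − 2cos(π/5) = 0.382; k=2: 2 − 2cos(2π/5) = 1.382; k=3: 2 − 2cos(3π/5) = 2.618; k=4: 2 − 2cos(4π/5) = 3.618.
Laplacian eigenvalues: [0.0, 0.382, 1.382, 2.618, 3.618]. Largest eigenvalue (spectral radius) = 3.618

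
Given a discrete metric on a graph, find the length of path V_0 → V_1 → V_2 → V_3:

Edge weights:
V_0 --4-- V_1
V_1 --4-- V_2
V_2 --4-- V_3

Arc length = 4 + 4 + 4 = 12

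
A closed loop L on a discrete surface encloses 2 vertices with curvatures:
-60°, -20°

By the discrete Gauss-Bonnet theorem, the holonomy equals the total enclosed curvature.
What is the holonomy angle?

Holonomy = total enclosed curvature = (-60°) + (-20°) = -80°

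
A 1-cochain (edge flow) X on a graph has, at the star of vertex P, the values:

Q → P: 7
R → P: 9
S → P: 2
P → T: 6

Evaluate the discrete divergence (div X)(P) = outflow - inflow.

Divergence = sum of outgoing flows = (-7) + (-9) + (-2) + 6 = -12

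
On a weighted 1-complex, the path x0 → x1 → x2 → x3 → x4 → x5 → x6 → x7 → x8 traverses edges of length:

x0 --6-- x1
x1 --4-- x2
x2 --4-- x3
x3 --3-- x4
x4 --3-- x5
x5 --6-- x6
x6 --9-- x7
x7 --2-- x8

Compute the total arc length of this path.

Arc length = 6 + 4 + 4 + 3 + 3 + 6 + 9 + 2 = 37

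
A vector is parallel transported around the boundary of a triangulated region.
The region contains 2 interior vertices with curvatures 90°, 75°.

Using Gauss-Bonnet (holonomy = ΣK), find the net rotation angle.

Holonomy = total enclosed curvature = 90° + 75° = 165°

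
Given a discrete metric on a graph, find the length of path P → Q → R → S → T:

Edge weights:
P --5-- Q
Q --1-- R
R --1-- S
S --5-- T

Arc length = 5 + 1 + 1 + 5 = 12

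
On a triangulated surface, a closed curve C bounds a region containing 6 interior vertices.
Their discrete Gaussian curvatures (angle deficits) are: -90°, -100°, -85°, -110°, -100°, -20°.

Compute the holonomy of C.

Holonomy = total enclosed curvature = (-90°) + (-100°) + (-85°) + (-110°) + (-100°) + (-20°) = -505°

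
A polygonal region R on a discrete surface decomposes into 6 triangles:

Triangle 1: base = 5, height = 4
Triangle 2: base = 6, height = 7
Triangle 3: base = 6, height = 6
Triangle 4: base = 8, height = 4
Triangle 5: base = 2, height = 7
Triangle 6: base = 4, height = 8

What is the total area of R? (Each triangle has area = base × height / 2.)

(1/2)×5×4 + (1/2)×6×7 + (1/2)×6×6 + (1/2)×8×4 + (1/2)×2×7 + (1/2)×4×8 = 88.0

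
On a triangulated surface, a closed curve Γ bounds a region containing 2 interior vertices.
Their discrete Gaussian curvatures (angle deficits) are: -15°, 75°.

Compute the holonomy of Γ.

Holonomy = total enclosed curvature = (-15°) + 75° = 60°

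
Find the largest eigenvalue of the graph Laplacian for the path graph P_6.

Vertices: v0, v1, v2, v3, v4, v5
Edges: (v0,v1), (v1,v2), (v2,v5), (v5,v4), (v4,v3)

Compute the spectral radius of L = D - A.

The path graph P_n has Laplacian eigenvalues λ_k = 2 − 2cos(kπ/n), k = 0, 1, …, n−1. Here n = 6:
k=0: 2 − 2cos(0) = 0.0; k=1: 2 − 2cos(π/6) = 0.2679; k=2: 2 − 2cos(π/3) = 1.0; k=3: 2 − 2cos(π/2) = 2.0; k=4: 2 − 2cos(2π/3) = 3.0; k=5: 2 − 2cos(5π/6) = 3.7321.
Laplacian eigenvalues: [0.0, 0.2679, 1.0, 2.0, 3.0, 3.7321]. Largest eigenvalue (spectral radius) = 3.7321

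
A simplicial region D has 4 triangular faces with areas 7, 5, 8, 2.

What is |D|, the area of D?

7 + 5 + 8 + 2 = 22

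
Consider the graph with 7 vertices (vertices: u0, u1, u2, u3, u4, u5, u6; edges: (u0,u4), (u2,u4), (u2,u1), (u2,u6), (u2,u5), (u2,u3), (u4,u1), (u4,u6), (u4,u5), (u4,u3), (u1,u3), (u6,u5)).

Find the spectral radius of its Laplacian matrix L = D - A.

Degrees: deg(u0) = 1, deg(u1) = 3, deg(u2) = 5, deg(u3) = 3, deg(u4) = 6, deg(u5) = 3, deg(u6) = 3.
L = D − A with rows/columns ordered (u0, u1, u2, u3, u4, u5, u6):
  [ 1,  0,  0,  0, -1,  0,  0]
  [ 0,  3, -1, -1, -1,  0,  0]
  [ 0, -1,  5, -1, -1, -1, -1]
  [ 0, -1, -1,  3, -1,  0,  0]
  [-1, -1, -1, -1,  6, -1, -1]
  [ 0,  0, -1,  0, -1,  3, -1]
  [ 0,  0, -1,  0, -1, -1,  3]
Characteristic polynomial: det(λI − L) = λ(λ − 1)(λ − 2)(λ − 4)²(λ − 6)(λ − 7).
Roots: λ = 0; (λ − 1) = 0 ⇒ λ = 1; (λ − 2) = 0 ⇒ λ = 2; (λ − 4) = 0 ⇒ λ = 4 (multiplicity 2); (λ − 6) = 0 ⇒ λ = 6; (λ − 7) = 0 ⇒ λ = 7.
(Check: the roots sum (with multiplicity) to 24, matching trace L = Σdeg = 2·12 = 24.)
Laplacian eigenvalues: [0.0, 1.0, 2.0, 4.0, 4.0, 6.0, 7.0]. Largest eigenvalue (spectral radius) = 7.0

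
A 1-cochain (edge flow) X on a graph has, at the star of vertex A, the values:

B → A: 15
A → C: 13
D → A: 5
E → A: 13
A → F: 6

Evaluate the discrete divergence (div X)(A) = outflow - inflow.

Divergence = sum of outgoing flows = (-15) + 13 + (-5) + (-13) + 6 = -14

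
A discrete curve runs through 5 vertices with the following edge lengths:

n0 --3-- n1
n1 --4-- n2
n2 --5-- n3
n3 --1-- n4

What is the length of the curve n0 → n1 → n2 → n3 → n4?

Arc length = 3 + 4 + 5 + 1 = 13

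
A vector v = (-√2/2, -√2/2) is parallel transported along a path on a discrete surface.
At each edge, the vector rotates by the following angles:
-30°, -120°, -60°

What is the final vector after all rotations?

Total rotation: (-30°) + (-120°) + (-60°) = -210° ≡ 150° (mod 360°). Final vector: (0.9659, 0.2588)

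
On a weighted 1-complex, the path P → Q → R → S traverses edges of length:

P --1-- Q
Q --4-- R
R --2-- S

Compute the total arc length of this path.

Arc length = 1 + 4 + 2 = 7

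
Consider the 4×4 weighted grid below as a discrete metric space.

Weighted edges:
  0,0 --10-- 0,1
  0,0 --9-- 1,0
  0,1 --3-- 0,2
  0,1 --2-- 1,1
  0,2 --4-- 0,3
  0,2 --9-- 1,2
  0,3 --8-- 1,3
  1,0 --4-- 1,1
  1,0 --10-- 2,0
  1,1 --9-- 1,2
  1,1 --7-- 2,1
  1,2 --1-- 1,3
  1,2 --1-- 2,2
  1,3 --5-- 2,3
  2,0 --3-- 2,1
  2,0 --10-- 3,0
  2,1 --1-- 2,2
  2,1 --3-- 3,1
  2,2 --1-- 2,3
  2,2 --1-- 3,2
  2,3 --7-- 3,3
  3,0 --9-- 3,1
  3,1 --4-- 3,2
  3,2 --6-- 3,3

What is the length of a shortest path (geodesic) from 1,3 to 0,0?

Shortest path: 1,3 → 1,2 → 1,1 → 0,1 → 0,0, total weight = 22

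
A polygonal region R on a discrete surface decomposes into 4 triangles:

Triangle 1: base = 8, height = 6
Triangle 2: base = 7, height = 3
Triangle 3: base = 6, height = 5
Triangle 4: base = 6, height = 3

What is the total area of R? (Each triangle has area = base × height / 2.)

(1/2)×8×6 + (1/2)×7×3 + (1/2)×6×5 + (1/2)×6×3 = 58.5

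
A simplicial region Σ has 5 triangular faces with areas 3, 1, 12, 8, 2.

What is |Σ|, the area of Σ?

3 + 1 + 12 + 8 + 2 = 26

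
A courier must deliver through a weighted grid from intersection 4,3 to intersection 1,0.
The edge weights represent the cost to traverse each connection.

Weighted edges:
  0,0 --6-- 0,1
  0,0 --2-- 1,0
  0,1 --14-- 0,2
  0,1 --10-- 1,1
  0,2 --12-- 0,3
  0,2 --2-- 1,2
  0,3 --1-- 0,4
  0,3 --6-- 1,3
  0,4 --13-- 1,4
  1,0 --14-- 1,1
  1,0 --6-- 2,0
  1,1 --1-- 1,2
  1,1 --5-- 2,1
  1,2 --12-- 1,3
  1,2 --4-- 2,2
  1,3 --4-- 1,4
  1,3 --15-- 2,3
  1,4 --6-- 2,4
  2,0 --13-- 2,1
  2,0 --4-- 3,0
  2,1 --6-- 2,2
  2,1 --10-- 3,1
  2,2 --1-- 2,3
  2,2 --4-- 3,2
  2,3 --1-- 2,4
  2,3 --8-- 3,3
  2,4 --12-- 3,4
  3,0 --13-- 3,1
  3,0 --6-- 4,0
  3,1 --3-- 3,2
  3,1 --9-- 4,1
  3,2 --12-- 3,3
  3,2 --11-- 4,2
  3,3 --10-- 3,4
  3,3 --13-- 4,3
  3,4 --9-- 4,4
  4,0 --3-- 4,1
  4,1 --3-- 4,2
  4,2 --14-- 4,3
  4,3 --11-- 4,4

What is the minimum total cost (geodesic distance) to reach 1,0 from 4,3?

Shortest path: 4,3 → 4,2 → 4,1 → 4,0 → 3,0 → 2,0 → 1,0, total weight = 36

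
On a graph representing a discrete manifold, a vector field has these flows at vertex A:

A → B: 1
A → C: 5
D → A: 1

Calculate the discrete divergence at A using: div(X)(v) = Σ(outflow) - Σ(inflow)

Divergence = sum of outgoing flows = 1 + 5 + (-1) = 5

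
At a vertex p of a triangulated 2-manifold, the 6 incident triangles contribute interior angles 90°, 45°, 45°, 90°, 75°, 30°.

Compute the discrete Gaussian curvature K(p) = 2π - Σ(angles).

Sum of angles = 375°. K = 360° - 375° = -15°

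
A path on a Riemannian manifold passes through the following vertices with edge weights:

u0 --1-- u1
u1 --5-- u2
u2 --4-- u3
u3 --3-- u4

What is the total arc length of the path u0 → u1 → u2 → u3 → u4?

Arc length = 1 + 5 + 4 + 3 = 13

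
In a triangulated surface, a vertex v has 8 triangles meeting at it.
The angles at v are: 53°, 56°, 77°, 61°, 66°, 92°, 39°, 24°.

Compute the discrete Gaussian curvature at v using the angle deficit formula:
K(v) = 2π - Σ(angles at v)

Sum of angles = 468°. K = 360° - 468° = -108° = -3π/5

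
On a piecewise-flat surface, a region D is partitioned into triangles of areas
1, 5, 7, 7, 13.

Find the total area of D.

1 + 5 + 7 + 7 + 13 = 33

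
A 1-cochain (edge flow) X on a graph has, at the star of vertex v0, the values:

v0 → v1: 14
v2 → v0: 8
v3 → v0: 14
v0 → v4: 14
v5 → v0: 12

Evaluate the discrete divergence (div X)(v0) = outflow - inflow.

Divergence = sum of outgoing flows = 14 + (-8) + (-14) + 14 + (-12) = -6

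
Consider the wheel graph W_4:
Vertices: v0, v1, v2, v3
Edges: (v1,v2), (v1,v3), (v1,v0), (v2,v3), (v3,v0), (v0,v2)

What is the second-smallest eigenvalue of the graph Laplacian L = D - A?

The wheel W_4 is the join K_1 ∨ C_3 (a hub joined to every vertex of a cycle of length 3). For a join G ∨ H (G on p vertices, H on q vertices) the Laplacian spectrum is 0, p+q, the eigenvalues of L(G) other than one 0 each shifted by +q, and the eigenvalues of L(H) other than one 0 each shifted by +p. With G = K_1 (p = 1, nothing left after dropping its 0) and H = C_3 (q = 3, eigenvalues 2 − 2cos(2πk/3), k = 0, …, 2; drop k = 0), the spectrum of W_4 is 0, 4, and 1 + (2 − 2cos(2πk/3)) = 3 − 2cos(2πk/3) for k = 1, …, 2:
k=1: 3 − 2cos(2π/3) = 4.0; k=2: 3 − 2cos(4π/3) = 4.0.
Laplacian eigenvalues: [0.0, 4.0, 4.0, 4.0]. Algebraic connectivity (smallest non-zero eigenvalue) = 4.0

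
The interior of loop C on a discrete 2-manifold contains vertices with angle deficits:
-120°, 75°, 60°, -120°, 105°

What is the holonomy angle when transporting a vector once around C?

Holonomy = total enclosed curvature = (-120°) + 75° + 60° + (-120°) + 105° = 0°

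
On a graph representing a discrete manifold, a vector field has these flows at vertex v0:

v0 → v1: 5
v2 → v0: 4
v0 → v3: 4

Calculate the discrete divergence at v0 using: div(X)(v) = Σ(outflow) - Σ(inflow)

Divergence = sum of outgoing flows = 5 + (-4) + 4 = 5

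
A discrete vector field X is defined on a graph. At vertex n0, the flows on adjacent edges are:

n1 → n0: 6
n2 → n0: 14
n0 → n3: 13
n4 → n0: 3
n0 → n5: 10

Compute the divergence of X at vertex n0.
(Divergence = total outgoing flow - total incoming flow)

Divergence = sum of outgoing flows = (-6) + (-14) + 13 + (-3) + 10 = 0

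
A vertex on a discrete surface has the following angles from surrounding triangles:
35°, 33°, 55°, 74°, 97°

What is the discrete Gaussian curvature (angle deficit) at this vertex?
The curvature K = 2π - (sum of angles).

Sum of angles = 294°. K = 360° - 294° = 66° = 11π/30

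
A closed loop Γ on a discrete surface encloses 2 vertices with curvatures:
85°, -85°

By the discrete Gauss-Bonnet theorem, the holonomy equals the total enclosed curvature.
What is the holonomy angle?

Holonomy = total enclosed curvature = 85° + (-85°) = 0°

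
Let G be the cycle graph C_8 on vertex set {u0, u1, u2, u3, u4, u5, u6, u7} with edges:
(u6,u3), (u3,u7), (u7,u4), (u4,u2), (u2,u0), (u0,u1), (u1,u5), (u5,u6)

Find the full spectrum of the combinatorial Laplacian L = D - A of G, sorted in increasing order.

The cycle graph C_n has Laplacian eigenvalues λ_k = 2 − 2cos(2πk/n), k = 0, 1, …, n−1. Here n = 8:
k=0: 2 − 2cos(0) = 0.0; k=1: 2 − 2cos(π/4) = 0.5858; k=2: 2 − 2cos(π/2) = 2.0; k=3: 2 − 2cos(3π/4) = 3.4142; k=4: 2 − 2cos(π) = 4.0; k=5: 2 − 2cos(5π/4) = 3.4142; k=6: 2 − 2cos(3π/2) = 2.0; k=7: 2 − 2cos(7π/4) = 0.5858.
Laplacian eigenvalues (increasing order): [0.0, 0.5858, 0.5858, 2.0, 2.0, 3.4142, 3.4142, 4.0]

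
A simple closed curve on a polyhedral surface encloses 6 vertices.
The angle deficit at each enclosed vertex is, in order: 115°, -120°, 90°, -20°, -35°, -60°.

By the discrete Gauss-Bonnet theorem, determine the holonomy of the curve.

Holonomy = total enclosed curvature = 115° + (-120°) + 90° + (-20°) + (-35°) + (-60°) = -30°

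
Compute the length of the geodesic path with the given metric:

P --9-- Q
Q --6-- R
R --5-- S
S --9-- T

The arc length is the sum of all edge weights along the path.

Arc length = 9 + 6 + 5 + 9 = 29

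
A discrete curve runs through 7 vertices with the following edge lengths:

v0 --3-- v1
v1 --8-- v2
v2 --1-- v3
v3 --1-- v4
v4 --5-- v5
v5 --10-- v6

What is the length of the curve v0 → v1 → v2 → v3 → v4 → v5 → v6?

Arc length = 3 + 8 + 1 + 1 + 5 + 10 = 28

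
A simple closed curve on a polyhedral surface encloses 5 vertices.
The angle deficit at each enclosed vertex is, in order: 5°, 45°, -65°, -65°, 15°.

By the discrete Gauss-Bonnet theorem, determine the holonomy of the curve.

Holonomy = total enclosed curvature = 5° + 45° + (-65°) + (-65°) + 15° = -65°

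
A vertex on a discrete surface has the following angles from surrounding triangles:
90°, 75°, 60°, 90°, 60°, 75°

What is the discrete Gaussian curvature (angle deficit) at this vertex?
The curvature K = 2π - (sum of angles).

Sum of angles = 450°. K = 360° - 450° = -90°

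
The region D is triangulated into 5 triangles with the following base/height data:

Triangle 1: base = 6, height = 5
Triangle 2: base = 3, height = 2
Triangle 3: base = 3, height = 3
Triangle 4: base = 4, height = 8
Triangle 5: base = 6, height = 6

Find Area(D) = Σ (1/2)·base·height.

(1/2)×6×5 + (1/2)×3×2 + (1/2)×3×3 + (1/2)×4×8 + (1/2)×6×6 = 56.5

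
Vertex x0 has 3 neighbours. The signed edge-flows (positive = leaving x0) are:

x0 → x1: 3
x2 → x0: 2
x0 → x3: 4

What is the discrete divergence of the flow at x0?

Divergence = sum of outgoing flows = 3 + (-2) + 4 = 5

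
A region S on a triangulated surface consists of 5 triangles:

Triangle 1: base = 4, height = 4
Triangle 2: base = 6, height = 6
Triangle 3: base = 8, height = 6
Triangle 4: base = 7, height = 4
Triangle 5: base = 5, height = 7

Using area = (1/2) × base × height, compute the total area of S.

(1/2)×4×4 + (1/2)×6×6 + (1/2)×8×6 + (1/2)×7×4 + (1/2)×5×7 = 81.5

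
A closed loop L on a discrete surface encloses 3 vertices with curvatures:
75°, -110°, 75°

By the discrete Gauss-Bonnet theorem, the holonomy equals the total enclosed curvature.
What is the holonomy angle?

Holonomy = total enclosed curvature = 75° + (-110°) + 75° = 40°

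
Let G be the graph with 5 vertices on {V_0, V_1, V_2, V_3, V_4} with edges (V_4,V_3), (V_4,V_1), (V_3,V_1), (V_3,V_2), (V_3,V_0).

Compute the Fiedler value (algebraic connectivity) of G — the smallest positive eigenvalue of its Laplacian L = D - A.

Degrees: deg(V_0) = 1, deg(V_1) = 2, deg(V_2) = 1, deg(V_3) = 4, deg(V_4) = 2.
L = D − A with rows/columns ordered (V_0, V_1, V_2, V_3, V_4):
  [ 1,  0,  0, -1,  0]
  [ 0,  2,  0, -1, -1]
  [ 0,  0,  1, -1,  0]
  [-1, -1, -1,  4, -1]
  [ 0, -1,  0, -1,  2]
Characteristic polynomial: det(λI − L) = λ(λ − 1)²(λ − 3)(λ − 5).
Roots: λ = 0; (λ − 1) = 0 ⇒ λ = 1 (multiplicity 2); (λ − 3) = 0 ⇒ λ = 3; (λ − 5) = 0 ⇒ λ = 5.
(Check: the roots sum (with multiplicity) to 10, matching trace L = Σdeg = 2·5 = 10.)
Laplacian eigenvalues: [0.0, 1.0, 1.0, 3.0, 5.0]. Algebraic connectivity (smallest non-zero eigenvalue) = 1.0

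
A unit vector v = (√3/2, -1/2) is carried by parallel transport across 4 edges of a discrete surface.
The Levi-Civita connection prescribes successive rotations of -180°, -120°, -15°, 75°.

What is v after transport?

Total rotation: (-180°) + (-120°) + (-15°) + 75° = -240° ≡ 120° (mod 360°). Final vector: (0, 1)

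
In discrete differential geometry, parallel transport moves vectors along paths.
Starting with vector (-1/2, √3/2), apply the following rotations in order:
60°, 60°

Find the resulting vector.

Total rotation: 60° + 60° = 120°. Final vector: (-0.5000, -0.8660)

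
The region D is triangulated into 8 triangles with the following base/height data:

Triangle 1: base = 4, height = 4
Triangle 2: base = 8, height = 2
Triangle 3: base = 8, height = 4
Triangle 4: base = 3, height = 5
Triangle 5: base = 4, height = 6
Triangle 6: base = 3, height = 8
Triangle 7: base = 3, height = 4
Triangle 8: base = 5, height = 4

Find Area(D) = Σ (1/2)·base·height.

(1/2)×4×4 + (1/2)×8×2 + (1/2)×8×4 + (1/2)×3×5 + (1/2)×4×6 + (1/2)×3×8 + (1/2)×3×4 + (1/2)×5×4 = 79.5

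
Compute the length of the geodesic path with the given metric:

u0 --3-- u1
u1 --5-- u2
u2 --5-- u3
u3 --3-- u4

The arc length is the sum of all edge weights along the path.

Arc length = 3 + 5 + 5 + 3 = 16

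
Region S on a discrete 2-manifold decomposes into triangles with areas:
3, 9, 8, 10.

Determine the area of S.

3 + 9 + 8 + 10 = 30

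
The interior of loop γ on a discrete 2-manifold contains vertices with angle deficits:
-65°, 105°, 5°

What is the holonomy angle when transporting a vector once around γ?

Holonomy = total enclosed curvature = (-65°) + 105° + 5° = 45°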